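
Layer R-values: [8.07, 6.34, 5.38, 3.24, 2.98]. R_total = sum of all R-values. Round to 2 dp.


R_total = 8.07 + 6.34 + 5.38 + 3.24 + 2.98 = 26.01

26.01


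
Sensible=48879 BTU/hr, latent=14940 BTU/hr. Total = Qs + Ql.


Qt = 48879 + 14940 = 63819 BTU/hr

63819 BTU/hr


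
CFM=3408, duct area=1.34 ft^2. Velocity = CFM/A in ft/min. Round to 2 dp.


V = 3408 / 1.34 = 2543.28 ft/min

2543.28 ft/min


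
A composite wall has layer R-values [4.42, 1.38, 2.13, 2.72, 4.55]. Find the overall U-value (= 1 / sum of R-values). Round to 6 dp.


R_total = 4.42 + 1.38 + 2.13 + 2.72 + 4.55 = 15.20
U = 1/15.20 = 0.065789

0.065789


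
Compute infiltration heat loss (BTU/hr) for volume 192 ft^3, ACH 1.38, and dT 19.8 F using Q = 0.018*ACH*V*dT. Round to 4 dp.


Q = 0.018 * 1.38 * 192 * 19.8 = 94.4317 BTU/hr

94.4317 BTU/hr


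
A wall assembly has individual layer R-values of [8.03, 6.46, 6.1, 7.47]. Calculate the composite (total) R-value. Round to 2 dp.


R_total = 8.03 + 6.46 + 6.1 + 7.47 = 28.06

28.06


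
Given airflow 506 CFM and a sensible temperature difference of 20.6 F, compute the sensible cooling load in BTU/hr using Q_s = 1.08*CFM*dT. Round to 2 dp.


Q = 1.08 * 506 * 20.6 = 11257.49 BTU/hr

11257.49 BTU/hr


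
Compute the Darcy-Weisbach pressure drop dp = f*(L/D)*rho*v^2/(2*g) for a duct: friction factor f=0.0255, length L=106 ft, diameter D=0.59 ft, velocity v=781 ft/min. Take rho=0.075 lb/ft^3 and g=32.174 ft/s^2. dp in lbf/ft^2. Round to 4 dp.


v_fps = 781/60 = 13.0167 ft/s
dp = 0.0255*(106/0.59)*0.075*13.0167^2/(2*32.174) = 0.9047 lbf/ft^2

0.9047 lbf/ft^2


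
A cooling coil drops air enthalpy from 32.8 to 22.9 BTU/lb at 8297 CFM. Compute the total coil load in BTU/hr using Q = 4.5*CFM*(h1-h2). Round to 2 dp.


Q = 4.5 * 8297 * (32.8 - 22.9) = 369631.35 BTU/hr

369631.35 BTU/hr


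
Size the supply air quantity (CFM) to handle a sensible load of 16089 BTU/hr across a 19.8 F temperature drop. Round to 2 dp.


CFM = 16089 / (1.08 * 19.8) = 752.38

752.38 CFM


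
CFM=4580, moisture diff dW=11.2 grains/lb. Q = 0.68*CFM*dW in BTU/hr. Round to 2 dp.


Q = 0.68 * 4580 * 11.2 = 34881.28 BTU/hr

34881.28 BTU/hr


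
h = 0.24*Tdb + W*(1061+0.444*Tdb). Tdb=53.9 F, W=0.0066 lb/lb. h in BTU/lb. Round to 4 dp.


h = 0.24*53.9 + 0.0066*(1061+0.444*53.9) = 20.0965 BTU/lb

20.0965 BTU/lb


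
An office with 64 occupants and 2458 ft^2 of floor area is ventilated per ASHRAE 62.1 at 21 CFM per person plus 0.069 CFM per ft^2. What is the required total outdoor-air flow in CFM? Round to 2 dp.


Total = 64*21 + 2458*0.069 = 1513.60 CFM

1513.60 CFM


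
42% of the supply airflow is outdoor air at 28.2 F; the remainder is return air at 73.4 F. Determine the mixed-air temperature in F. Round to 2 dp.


T_mix = 0.42*28.2 + 0.58*73.4 = 54.42 F

54.42 F


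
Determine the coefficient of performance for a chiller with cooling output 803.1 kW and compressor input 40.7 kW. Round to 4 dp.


COP = 803.1 / 40.7 = 19.7322

19.7322


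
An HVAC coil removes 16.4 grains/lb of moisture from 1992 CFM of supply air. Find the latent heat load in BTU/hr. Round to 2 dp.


Q = 0.68 * 1992 * 16.4 = 22214.78 BTU/hr

22214.78 BTU/hr


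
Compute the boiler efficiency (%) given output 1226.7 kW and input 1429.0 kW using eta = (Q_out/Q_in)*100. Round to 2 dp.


eta = (1226.7/1429.0)*100 = 85.84 %

85.84 %


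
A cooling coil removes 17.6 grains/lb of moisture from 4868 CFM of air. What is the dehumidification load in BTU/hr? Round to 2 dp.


Q = 0.68 * 4868 * 17.6 = 58260.22 BTU/hr

58260.22 BTU/hr


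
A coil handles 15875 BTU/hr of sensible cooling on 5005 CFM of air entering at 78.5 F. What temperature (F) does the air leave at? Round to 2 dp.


dT = 15875/(1.08*5005) = 2.9369
T_leave = 78.5 - 2.9369 = 75.56 F

75.56 F


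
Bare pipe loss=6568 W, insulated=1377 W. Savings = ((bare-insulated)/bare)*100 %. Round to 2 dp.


Savings = ((6568-1377)/6568)*100 = 79.03 %

79.03 %


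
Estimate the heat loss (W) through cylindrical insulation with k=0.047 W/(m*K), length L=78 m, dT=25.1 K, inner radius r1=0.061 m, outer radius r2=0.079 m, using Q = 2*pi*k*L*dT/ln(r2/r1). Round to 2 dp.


Q = 2*pi*0.047*78*25.1/ln(0.079/0.061) = 2235.95 W

2235.95 W


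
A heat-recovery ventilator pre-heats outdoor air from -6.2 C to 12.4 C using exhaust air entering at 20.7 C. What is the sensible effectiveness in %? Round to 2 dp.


eff = (12.4-(-6.2))/(20.7-(-6.2))*100 = 69.14 %

69.14 %


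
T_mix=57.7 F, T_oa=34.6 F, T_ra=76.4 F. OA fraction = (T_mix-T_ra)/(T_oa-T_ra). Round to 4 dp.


frac = (57.7 - 76.4) / (34.6 - 76.4) = 0.4474

0.4474


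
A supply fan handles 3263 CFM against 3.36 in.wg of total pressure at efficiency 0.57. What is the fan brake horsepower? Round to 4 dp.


BHP = 3263 * 3.36 / (6356 * 0.57) = 3.0262 hp

3.0262 hp


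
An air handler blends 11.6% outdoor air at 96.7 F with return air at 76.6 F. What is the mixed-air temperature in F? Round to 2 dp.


T_mix = 76.6 + (11.6/100)*(96.7-76.6) = 78.93 F

78.93 F


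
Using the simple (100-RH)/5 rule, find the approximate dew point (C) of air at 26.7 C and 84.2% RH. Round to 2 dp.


Td = 26.7 - (100-84.2)/5 = 23.54 C

23.54 C


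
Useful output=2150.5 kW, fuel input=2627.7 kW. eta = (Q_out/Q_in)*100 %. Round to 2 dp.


eta = (2150.5/2627.7)*100 = 81.84 %

81.84 %


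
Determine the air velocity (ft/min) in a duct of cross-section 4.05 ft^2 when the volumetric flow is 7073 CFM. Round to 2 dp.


V = 7073 / 4.05 = 1746.42 ft/min

1746.42 ft/min


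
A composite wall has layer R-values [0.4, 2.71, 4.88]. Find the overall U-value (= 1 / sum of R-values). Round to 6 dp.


R_total = 0.4 + 2.71 + 4.88 = 7.99
U = 1/7.99 = 0.125156

0.125156


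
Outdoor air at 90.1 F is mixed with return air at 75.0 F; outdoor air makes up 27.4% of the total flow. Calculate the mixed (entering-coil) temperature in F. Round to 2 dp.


T_mix = 75.0 + (27.4/100)*(90.1-75.0) = 79.14 F

79.14 F


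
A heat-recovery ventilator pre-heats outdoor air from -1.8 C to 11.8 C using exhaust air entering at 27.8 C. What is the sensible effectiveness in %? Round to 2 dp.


eff = (11.8-(-1.8))/(27.8-(-1.8))*100 = 45.95 %

45.95 %


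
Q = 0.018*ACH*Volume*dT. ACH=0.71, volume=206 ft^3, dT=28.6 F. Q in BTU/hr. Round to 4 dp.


Q = 0.018 * 0.71 * 206 * 28.6 = 75.2946 BTU/hr

75.2946 BTU/hr


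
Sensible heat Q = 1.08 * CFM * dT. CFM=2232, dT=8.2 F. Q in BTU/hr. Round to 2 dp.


Q = 1.08 * 2232 * 8.2 = 19766.59 BTU/hr

19766.59 BTU/hr


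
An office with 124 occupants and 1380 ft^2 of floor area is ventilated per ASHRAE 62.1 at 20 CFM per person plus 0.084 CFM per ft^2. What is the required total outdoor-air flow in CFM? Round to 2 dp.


Total = 124*20 + 1380*0.084 = 2595.92 CFM

2595.92 CFM


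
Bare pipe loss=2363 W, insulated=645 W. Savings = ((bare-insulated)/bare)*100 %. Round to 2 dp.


Savings = ((2363-645)/2363)*100 = 72.70 %

72.70 %


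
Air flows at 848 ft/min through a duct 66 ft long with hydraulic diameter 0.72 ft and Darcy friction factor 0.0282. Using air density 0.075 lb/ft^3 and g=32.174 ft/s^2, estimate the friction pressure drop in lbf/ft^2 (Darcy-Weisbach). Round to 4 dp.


v_fps = 848/60 = 14.1333 ft/s
dp = 0.0282*(66/0.72)*0.075*14.1333^2/(2*32.174) = 0.6018 lbf/ft^2

0.6018 lbf/ft^2


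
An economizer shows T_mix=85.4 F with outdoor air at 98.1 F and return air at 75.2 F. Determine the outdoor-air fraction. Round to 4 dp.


frac = (85.4 - 75.2) / (98.1 - 75.2) = 0.4454

0.4454


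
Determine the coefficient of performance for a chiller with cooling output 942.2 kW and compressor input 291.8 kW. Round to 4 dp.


COP = 942.2 / 291.8 = 3.2289

3.2289


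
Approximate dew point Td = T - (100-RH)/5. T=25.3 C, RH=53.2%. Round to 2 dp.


Td = 25.3 - (100-53.2)/5 = 15.94 C

15.94 C


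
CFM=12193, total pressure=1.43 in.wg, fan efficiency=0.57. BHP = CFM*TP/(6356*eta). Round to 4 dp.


BHP = 12193 * 1.43 / (6356 * 0.57) = 4.8127 hp

4.8127 hp


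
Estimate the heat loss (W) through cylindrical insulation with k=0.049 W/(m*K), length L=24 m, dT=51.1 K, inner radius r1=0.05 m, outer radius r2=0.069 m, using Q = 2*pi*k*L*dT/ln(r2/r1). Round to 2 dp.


Q = 2*pi*0.049*24*51.1/ln(0.069/0.05) = 1172.30 W

1172.30 W


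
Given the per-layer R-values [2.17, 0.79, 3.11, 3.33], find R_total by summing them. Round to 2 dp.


R_total = 2.17 + 0.79 + 3.11 + 3.33 = 9.40

9.40


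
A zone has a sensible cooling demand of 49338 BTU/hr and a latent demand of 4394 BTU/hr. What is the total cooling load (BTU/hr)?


Qt = 49338 + 4394 = 53732 BTU/hr

53732 BTU/hr


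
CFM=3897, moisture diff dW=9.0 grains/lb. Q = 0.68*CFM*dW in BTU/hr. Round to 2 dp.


Q = 0.68 * 3897 * 9.0 = 23849.64 BTU/hr

23849.64 BTU/hr


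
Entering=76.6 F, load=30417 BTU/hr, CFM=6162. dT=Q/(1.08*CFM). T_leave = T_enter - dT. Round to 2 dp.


dT = 30417/(1.08*6162) = 4.5706
T_leave = 76.6 - 4.5706 = 72.03 F

72.03 F


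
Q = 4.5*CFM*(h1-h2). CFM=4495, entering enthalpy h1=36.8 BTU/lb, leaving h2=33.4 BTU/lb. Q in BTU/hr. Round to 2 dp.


Q = 4.5 * 4495 * (36.8 - 33.4) = 68773.50 BTU/hr

68773.50 BTU/hr


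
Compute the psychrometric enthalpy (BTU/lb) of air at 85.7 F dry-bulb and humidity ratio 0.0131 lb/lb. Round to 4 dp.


h = 0.24*85.7 + 0.0131*(1061+0.444*85.7) = 34.9656 BTU/lb

34.9656 BTU/lb


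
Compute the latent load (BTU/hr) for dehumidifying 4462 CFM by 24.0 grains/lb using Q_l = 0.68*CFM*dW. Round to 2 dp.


Q = 0.68 * 4462 * 24.0 = 72819.84 BTU/hr

72819.84 BTU/hr


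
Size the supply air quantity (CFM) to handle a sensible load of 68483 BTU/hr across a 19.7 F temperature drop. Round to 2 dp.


CFM = 68483 / (1.08 * 19.7) = 3218.79

3218.79 CFM


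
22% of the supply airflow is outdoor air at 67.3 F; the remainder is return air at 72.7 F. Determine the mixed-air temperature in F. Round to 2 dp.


T_mix = 0.22*67.3 + 0.78*72.7 = 71.51 F

71.51 F


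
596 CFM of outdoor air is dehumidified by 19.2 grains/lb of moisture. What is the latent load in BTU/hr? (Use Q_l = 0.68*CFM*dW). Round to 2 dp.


Q = 0.68 * 596 * 19.2 = 7781.38 BTU/hr

7781.38 BTU/hr


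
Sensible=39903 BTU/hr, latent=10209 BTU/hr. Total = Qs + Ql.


Qt = 39903 + 10209 = 50112 BTU/hr

50112 BTU/hr


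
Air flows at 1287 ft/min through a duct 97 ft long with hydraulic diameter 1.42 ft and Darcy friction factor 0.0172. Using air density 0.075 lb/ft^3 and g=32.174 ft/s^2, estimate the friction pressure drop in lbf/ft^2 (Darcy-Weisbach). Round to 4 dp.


v_fps = 1287/60 = 21.45 ft/s
dp = 0.0172*(97/1.42)*0.075*21.45^2/(2*32.174) = 0.6301 lbf/ft^2

0.6301 lbf/ft^2


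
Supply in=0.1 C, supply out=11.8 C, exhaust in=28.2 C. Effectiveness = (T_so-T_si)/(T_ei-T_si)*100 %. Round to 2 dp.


eff = (11.8-0.1)/(28.2-0.1)*100 = 41.64 %

41.64 %


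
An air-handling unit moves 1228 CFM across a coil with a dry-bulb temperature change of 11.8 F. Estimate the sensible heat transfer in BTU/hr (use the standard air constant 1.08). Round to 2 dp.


Q = 1.08 * 1228 * 11.8 = 15649.63 BTU/hr

15649.63 BTU/hr


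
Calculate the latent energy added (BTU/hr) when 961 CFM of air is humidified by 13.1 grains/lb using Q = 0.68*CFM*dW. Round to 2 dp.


Q = 0.68 * 961 * 13.1 = 8560.59 BTU/hr

8560.59 BTU/hr


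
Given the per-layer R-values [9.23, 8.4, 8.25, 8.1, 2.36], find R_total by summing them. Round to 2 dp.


R_total = 9.23 + 8.4 + 8.25 + 8.1 + 2.36 = 36.34

36.34


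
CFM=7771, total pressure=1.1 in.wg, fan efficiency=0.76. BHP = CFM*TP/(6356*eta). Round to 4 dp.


BHP = 7771 * 1.1 / (6356 * 0.76) = 1.7696 hp

1.7696 hp


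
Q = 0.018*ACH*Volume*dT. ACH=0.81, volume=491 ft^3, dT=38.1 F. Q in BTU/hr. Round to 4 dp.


Q = 0.018 * 0.81 * 491 * 38.1 = 272.7495 BTU/hr

272.7495 BTU/hr


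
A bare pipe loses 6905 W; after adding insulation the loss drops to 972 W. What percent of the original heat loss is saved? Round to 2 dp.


Savings = ((6905-972)/6905)*100 = 85.92 %

85.92 %


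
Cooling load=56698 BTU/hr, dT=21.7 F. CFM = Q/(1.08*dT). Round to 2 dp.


CFM = 56698 / (1.08 * 21.7) = 2419.27

2419.27 CFM


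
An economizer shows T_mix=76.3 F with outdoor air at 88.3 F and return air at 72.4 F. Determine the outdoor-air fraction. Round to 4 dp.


frac = (76.3 - 72.4) / (88.3 - 72.4) = 0.2453

0.2453


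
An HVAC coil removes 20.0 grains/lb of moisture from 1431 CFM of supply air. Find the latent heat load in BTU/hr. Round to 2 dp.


Q = 0.68 * 1431 * 20.0 = 19461.60 BTU/hr

19461.60 BTU/hr


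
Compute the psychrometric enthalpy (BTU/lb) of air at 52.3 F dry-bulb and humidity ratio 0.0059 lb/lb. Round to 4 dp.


h = 0.24*52.3 + 0.0059*(1061+0.444*52.3) = 18.9489 BTU/lb

18.9489 BTU/lb


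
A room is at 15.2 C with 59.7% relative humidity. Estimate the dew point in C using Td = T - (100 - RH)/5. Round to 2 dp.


Td = 15.2 - (100-59.7)/5 = 7.14 C

7.14 C


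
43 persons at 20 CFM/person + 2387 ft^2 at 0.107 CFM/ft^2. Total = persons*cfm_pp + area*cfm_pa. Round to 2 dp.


Total = 43*20 + 2387*0.107 = 1115.41 CFM

1115.41 CFM


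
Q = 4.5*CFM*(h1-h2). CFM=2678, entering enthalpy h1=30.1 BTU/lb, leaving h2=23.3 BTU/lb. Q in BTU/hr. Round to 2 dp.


Q = 4.5 * 2678 * (30.1 - 23.3) = 81946.80 BTU/hr

81946.80 BTU/hr


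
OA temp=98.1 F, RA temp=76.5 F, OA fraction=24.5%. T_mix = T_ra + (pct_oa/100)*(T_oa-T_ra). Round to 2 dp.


T_mix = 76.5 + (24.5/100)*(98.1-76.5) = 81.79 F

81.79 F


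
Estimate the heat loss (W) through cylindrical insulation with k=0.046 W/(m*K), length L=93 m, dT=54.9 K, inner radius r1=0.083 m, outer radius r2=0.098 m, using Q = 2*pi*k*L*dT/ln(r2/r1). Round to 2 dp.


Q = 2*pi*0.046*93*54.9/ln(0.098/0.083) = 8882.87 W

8882.87 W


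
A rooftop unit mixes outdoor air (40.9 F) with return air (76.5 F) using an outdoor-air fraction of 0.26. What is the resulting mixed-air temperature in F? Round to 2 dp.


T_mix = 0.26*40.9 + 0.74*76.5 = 67.24 F

67.24 F


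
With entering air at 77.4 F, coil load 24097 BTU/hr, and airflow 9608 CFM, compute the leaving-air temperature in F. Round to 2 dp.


dT = 24097/(1.08*9608) = 2.3222
T_leave = 77.4 - 2.3222 = 75.08 F

75.08 F


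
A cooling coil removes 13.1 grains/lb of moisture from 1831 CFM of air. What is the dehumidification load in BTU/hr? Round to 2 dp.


Q = 0.68 * 1831 * 13.1 = 16310.55 BTU/hr

16310.55 BTU/hr


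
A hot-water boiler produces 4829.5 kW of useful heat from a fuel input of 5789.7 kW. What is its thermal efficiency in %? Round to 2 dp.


eta = (4829.5/5789.7)*100 = 83.42 %

83.42 %


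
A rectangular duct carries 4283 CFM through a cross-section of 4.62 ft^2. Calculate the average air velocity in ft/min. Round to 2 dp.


V = 4283 / 4.62 = 927.06 ft/min

927.06 ft/min


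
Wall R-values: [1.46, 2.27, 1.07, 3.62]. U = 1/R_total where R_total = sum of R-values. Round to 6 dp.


R_total = 1.46 + 2.27 + 1.07 + 3.62 = 8.42
U = 1/8.42 = 0.118765

0.118765


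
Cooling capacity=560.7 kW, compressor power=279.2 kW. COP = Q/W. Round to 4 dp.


COP = 560.7 / 279.2 = 2.0082

2.0082


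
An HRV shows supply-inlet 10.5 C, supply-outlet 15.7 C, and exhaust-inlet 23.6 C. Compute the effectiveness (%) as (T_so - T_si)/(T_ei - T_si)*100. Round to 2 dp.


eff = (15.7-10.5)/(23.6-10.5)*100 = 39.69 %

39.69 %


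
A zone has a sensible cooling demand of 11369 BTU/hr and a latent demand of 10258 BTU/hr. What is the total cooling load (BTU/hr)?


Qt = 11369 + 10258 = 21627 BTU/hr

21627 BTU/hr


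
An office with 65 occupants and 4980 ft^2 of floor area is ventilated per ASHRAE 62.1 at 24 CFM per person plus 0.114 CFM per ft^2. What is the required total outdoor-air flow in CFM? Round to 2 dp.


Total = 65*24 + 4980*0.114 = 2127.72 CFM

2127.72 CFM


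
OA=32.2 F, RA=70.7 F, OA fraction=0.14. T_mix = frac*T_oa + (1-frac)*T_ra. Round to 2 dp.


T_mix = 0.14*32.2 + 0.86*70.7 = 65.31 F

65.31 F


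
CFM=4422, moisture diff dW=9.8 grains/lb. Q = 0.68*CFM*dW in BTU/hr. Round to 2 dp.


Q = 0.68 * 4422 * 9.8 = 29468.21 BTU/hr

29468.21 BTU/hr


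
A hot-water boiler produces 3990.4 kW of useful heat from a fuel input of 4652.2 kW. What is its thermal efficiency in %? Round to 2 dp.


eta = (3990.4/4652.2)*100 = 85.77 %

85.77 %


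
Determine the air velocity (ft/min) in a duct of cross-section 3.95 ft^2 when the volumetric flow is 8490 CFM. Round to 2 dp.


V = 8490 / 3.95 = 2149.37 ft/min

2149.37 ft/min


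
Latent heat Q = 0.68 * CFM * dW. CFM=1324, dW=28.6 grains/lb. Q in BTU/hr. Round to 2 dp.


Q = 0.68 * 1324 * 28.6 = 25749.15 BTU/hr

25749.15 BTU/hr


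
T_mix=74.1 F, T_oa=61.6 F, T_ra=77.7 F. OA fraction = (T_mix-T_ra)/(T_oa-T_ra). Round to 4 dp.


frac = (74.1 - 77.7) / (61.6 - 77.7) = 0.2236

0.2236


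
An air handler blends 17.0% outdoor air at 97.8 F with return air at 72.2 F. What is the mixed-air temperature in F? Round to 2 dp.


T_mix = 72.2 + (17.0/100)*(97.8-72.2) = 76.55 F

76.55 F


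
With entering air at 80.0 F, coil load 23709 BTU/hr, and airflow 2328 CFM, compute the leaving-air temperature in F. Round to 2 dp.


dT = 23709/(1.08*2328) = 9.4299
T_leave = 80.0 - 9.4299 = 70.57 F

70.57 F


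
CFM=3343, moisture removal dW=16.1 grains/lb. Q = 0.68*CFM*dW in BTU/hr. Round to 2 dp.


Q = 0.68 * 3343 * 16.1 = 36599.16 BTU/hr

36599.16 BTU/hr


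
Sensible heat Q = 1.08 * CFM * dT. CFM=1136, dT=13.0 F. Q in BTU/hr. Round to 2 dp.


Q = 1.08 * 1136 * 13.0 = 15949.44 BTU/hr

15949.44 BTU/hr


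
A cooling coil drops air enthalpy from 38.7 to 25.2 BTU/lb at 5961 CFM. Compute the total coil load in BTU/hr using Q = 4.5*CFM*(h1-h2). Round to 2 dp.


Q = 4.5 * 5961 * (38.7 - 25.2) = 362130.75 BTU/hr

362130.75 BTU/hr


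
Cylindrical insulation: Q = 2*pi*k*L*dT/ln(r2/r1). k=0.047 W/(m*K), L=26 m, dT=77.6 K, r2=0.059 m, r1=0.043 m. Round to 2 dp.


Q = 2*pi*0.047*26*77.6/ln(0.059/0.043) = 1883.49 W

1883.49 W


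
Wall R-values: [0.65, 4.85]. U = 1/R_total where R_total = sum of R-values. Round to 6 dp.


R_total = 0.65 + 4.85 = 5.50
U = 1/5.50 = 0.181818

0.181818


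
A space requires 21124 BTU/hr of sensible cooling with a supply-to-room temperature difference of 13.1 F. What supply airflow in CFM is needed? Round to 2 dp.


CFM = 21124 / (1.08 * 13.1) = 1493.07

1493.07 CFM


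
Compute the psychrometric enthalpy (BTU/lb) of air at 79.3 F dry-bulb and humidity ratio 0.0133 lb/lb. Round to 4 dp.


h = 0.24*79.3 + 0.0133*(1061+0.444*79.3) = 33.6116 BTU/lb

33.6116 BTU/lb


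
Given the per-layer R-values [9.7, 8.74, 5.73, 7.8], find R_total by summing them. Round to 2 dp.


R_total = 9.7 + 8.74 + 5.73 + 7.8 = 31.97

31.97


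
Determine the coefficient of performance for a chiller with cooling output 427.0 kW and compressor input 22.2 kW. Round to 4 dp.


COP = 427.0 / 22.2 = 19.2342

19.2342


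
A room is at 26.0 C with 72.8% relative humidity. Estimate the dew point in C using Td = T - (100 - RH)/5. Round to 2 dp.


Td = 26.0 - (100-72.8)/5 = 20.56 C

20.56 C


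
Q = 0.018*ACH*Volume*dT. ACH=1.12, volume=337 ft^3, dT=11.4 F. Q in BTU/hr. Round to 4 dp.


Q = 0.018 * 1.12 * 337 * 11.4 = 77.4507 BTU/hr

77.4507 BTU/hr


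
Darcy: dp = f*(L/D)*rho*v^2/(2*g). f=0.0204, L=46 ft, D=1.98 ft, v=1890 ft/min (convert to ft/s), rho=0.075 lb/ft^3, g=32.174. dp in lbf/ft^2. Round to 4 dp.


v_fps = 1890/60 = 31.5 ft/s
dp = 0.0204*(46/1.98)*0.075*31.5^2/(2*32.174) = 0.5481 lbf/ft^2

0.5481 lbf/ft^2


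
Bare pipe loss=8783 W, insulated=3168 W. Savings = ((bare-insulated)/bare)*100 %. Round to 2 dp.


Savings = ((8783-3168)/8783)*100 = 63.93 %

63.93 %


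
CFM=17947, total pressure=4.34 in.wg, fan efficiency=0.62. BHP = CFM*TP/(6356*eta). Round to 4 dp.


BHP = 17947 * 4.34 / (6356 * 0.62) = 19.7654 hp

19.7654 hp


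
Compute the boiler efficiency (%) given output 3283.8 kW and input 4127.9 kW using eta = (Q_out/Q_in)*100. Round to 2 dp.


eta = (3283.8/4127.9)*100 = 79.55 %

79.55 %


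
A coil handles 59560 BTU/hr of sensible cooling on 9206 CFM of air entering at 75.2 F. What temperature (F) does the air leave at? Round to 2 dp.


dT = 59560/(1.08*9206) = 5.9905
T_leave = 75.2 - 5.9905 = 69.21 F

69.21 F


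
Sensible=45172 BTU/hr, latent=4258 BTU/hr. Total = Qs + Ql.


Qt = 45172 + 4258 = 49430 BTU/hr

49430 BTU/hr


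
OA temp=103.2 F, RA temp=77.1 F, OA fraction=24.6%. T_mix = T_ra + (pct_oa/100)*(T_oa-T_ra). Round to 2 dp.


T_mix = 77.1 + (24.6/100)*(103.2-77.1) = 83.52 F

83.52 F


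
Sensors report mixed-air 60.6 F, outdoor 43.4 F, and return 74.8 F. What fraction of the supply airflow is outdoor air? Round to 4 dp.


frac = (60.6 - 74.8) / (43.4 - 74.8) = 0.4522

0.4522


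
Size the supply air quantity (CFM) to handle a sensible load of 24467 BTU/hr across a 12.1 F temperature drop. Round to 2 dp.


CFM = 24467 / (1.08 * 12.1) = 1872.28

1872.28 CFM


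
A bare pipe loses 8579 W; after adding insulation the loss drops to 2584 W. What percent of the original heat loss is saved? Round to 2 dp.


Savings = ((8579-2584)/8579)*100 = 69.88 %

69.88 %


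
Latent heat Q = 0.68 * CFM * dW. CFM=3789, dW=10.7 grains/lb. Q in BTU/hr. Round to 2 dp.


Q = 0.68 * 3789 * 10.7 = 27568.76 BTU/hr

27568.76 BTU/hr


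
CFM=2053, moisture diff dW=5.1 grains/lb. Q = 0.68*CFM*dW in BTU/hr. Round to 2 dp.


Q = 0.68 * 2053 * 5.1 = 7119.80 BTU/hr

7119.80 BTU/hr


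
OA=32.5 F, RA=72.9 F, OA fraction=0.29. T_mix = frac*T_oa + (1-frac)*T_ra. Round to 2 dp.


T_mix = 0.29*32.5 + 0.71*72.9 = 61.18 F

61.18 F


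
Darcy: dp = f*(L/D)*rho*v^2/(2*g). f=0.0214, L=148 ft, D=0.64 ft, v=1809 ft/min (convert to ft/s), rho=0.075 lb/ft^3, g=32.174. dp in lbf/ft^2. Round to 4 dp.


v_fps = 1809/60 = 30.15 ft/s
dp = 0.0214*(148/0.64)*0.075*30.15^2/(2*32.174) = 5.2432 lbf/ft^2

5.2432 lbf/ft^2


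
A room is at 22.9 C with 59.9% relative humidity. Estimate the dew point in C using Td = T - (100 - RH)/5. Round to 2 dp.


Td = 22.9 - (100-59.9)/5 = 14.88 C

14.88 C


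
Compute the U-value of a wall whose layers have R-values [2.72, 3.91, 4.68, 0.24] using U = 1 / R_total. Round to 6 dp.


R_total = 2.72 + 3.91 + 4.68 + 0.24 = 11.55
U = 1/11.55 = 0.086580

0.086580


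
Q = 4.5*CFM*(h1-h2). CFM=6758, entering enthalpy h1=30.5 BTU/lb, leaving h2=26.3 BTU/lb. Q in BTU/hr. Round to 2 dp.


Q = 4.5 * 6758 * (30.5 - 26.3) = 127726.20 BTU/hr

127726.20 BTU/hr


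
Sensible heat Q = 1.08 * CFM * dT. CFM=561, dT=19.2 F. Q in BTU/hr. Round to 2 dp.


Q = 1.08 * 561 * 19.2 = 11632.90 BTU/hr

11632.90 BTU/hr


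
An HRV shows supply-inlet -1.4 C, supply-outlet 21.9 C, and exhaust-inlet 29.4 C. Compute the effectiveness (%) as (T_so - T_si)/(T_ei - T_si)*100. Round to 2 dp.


eff = (21.9-(-1.4))/(29.4-(-1.4))*100 = 75.65 %

75.65 %


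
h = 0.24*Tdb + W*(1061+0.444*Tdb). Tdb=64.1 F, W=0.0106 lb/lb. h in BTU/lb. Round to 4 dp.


h = 0.24*64.1 + 0.0106*(1061+0.444*64.1) = 26.9323 BTU/lb

26.9323 BTU/lb


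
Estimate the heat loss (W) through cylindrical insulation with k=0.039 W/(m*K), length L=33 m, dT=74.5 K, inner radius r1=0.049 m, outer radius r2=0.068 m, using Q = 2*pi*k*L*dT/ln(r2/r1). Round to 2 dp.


Q = 2*pi*0.039*33*74.5/ln(0.068/0.049) = 1838.46 W

1838.46 W


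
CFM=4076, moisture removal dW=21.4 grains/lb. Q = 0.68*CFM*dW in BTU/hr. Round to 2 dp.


Q = 0.68 * 4076 * 21.4 = 59313.95 BTU/hr

59313.95 BTU/hr


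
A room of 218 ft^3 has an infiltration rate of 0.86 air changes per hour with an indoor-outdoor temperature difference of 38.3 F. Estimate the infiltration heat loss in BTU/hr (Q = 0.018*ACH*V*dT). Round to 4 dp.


Q = 0.018 * 0.86 * 218 * 38.3 = 129.2487 BTU/hr

129.2487 BTU/hr


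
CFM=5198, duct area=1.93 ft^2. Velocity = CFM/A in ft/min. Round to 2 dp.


V = 5198 / 1.93 = 2693.26 ft/min

2693.26 ft/min


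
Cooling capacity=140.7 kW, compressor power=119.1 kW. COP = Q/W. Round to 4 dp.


COP = 140.7 / 119.1 = 1.1814

1.1814


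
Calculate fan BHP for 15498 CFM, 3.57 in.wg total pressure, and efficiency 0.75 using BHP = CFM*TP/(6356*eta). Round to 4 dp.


BHP = 15498 * 3.57 / (6356 * 0.75) = 11.6064 hp

11.6064 hp


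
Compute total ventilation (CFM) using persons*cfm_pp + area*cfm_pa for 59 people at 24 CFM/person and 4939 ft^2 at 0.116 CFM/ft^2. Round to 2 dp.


Total = 59*24 + 4939*0.116 = 1988.92 CFM

1988.92 CFM


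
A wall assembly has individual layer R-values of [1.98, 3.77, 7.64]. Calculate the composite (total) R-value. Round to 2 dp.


R_total = 1.98 + 3.77 + 7.64 = 13.39

13.39


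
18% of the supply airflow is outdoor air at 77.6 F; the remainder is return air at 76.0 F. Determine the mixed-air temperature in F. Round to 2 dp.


T_mix = 0.18*77.6 + 0.82*76.0 = 76.29 F

76.29 F


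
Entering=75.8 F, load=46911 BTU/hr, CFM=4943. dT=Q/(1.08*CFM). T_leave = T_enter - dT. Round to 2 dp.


dT = 46911/(1.08*4943) = 8.7874
T_leave = 75.8 - 8.7874 = 67.01 F

67.01 F


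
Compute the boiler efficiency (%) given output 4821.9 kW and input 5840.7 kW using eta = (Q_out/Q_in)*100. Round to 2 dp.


eta = (4821.9/5840.7)*100 = 82.56 %

82.56 %


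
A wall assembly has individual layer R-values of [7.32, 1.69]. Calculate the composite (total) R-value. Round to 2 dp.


R_total = 7.32 + 1.69 = 9.01

9.01


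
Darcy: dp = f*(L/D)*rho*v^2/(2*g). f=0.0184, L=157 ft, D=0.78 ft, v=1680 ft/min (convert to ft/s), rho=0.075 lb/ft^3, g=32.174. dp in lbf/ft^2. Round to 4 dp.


v_fps = 1680/60 = 28.0 ft/s
dp = 0.0184*(157/0.78)*0.075*28.0^2/(2*32.174) = 3.3843 lbf/ft^2

3.3843 lbf/ft^2


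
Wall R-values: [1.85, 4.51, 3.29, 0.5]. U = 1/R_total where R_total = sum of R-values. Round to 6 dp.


R_total = 1.85 + 4.51 + 3.29 + 0.5 = 10.15
U = 1/10.15 = 0.098522

0.098522


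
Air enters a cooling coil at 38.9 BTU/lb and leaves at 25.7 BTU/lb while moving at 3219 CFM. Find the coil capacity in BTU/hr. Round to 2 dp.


Q = 4.5 * 3219 * (38.9 - 25.7) = 191208.60 BTU/hr

191208.60 BTU/hr


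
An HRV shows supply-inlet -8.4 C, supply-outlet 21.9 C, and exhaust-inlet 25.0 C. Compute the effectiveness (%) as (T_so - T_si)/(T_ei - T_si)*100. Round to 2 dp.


eff = (21.9-(-8.4))/(25.0-(-8.4))*100 = 90.72 %

90.72 %


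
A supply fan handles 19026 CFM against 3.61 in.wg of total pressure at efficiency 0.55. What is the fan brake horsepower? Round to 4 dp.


BHP = 19026 * 3.61 / (6356 * 0.55) = 19.6475 hp

19.6475 hp


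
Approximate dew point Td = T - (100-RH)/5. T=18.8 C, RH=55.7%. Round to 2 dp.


Td = 18.8 - (100-55.7)/5 = 9.94 C

9.94 C


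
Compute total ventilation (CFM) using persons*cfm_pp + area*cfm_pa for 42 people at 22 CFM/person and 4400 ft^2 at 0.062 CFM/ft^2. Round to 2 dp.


Total = 42*22 + 4400*0.062 = 1196.80 CFM

1196.80 CFM


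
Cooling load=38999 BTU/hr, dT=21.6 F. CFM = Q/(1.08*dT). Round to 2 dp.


CFM = 38999 / (1.08 * 21.6) = 1671.77

1671.77 CFM


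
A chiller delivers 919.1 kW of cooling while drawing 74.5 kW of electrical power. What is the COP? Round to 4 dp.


COP = 919.1 / 74.5 = 12.3369

12.3369


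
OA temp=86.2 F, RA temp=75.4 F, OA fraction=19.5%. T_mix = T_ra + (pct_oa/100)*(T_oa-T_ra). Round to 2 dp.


T_mix = 75.4 + (19.5/100)*(86.2-75.4) = 77.51 F

77.51 F


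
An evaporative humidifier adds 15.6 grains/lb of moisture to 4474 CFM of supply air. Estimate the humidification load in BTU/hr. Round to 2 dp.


Q = 0.68 * 4474 * 15.6 = 47460.19 BTU/hr

47460.19 BTU/hr


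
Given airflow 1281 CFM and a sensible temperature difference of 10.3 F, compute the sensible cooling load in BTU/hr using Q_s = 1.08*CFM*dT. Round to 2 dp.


Q = 1.08 * 1281 * 10.3 = 14249.84 BTU/hr

14249.84 BTU/hr


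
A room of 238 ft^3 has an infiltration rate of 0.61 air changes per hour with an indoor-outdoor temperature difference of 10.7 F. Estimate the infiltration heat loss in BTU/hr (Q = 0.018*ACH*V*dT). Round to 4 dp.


Q = 0.018 * 0.61 * 238 * 10.7 = 27.9617 BTU/hr

27.9617 BTU/hr


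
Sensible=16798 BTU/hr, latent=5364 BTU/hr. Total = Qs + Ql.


Qt = 16798 + 5364 = 22162 BTU/hr

22162 BTU/hr


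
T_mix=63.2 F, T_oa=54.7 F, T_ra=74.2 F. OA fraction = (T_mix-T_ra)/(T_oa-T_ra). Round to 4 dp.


frac = (63.2 - 74.2) / (54.7 - 74.2) = 0.5641

0.5641


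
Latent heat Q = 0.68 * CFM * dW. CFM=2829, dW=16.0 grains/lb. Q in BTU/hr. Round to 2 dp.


Q = 0.68 * 2829 * 16.0 = 30779.52 BTU/hr

30779.52 BTU/hr


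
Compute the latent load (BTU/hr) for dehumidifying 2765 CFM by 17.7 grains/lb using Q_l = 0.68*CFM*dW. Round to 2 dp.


Q = 0.68 * 2765 * 17.7 = 33279.54 BTU/hr

33279.54 BTU/hr


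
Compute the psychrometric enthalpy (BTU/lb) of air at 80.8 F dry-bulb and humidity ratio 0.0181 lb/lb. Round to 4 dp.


h = 0.24*80.8 + 0.0181*(1061+0.444*80.8) = 39.2454 BTU/lb

39.2454 BTU/lb


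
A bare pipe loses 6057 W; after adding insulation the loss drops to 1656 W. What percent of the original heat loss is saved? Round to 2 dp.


Savings = ((6057-1656)/6057)*100 = 72.66 %

72.66 %


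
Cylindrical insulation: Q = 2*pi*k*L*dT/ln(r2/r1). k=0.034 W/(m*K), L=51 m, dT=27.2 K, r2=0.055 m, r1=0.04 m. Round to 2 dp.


Q = 2*pi*0.034*51*27.2/ln(0.055/0.04) = 930.58 W

930.58 W


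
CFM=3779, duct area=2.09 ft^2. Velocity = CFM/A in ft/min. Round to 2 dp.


V = 3779 / 2.09 = 1808.13 ft/min

1808.13 ft/min


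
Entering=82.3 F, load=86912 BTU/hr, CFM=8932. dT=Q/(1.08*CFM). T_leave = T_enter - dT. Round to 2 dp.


dT = 86912/(1.08*8932) = 9.0096
T_leave = 82.3 - 9.0096 = 73.29 F

73.29 F


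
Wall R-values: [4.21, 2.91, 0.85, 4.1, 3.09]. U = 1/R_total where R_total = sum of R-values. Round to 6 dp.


R_total = 4.21 + 2.91 + 0.85 + 4.1 + 3.09 = 15.16
U = 1/15.16 = 0.065963

0.065963


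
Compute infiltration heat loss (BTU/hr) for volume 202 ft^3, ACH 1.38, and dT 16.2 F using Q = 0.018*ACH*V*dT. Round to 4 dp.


Q = 0.018 * 1.38 * 202 * 16.2 = 81.2864 BTU/hr

81.2864 BTU/hr


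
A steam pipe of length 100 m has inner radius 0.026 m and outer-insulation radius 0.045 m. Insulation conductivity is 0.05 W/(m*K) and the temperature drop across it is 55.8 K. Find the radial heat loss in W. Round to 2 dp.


Q = 2*pi*0.05*100*55.8/ln(0.045/0.026) = 3195.62 W

3195.62 W


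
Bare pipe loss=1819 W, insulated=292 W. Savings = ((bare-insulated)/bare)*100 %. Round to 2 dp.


Savings = ((1819-292)/1819)*100 = 83.95 %

83.95 %


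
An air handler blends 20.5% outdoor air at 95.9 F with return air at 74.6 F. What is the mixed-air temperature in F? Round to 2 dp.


T_mix = 74.6 + (20.5/100)*(95.9-74.6) = 78.97 F

78.97 F


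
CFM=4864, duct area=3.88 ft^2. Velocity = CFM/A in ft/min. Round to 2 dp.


V = 4864 / 3.88 = 1253.61 ft/min

1253.61 ft/min


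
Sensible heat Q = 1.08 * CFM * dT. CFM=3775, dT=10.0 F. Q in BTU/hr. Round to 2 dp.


Q = 1.08 * 3775 * 10.0 = 40770.00 BTU/hr

40770.00 BTU/hr


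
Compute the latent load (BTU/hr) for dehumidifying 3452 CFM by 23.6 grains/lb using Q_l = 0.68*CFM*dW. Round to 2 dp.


Q = 0.68 * 3452 * 23.6 = 55397.70 BTU/hr

55397.70 BTU/hr


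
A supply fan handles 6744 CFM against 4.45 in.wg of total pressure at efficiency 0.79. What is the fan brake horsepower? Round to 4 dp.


BHP = 6744 * 4.45 / (6356 * 0.79) = 5.9768 hp

5.9768 hp


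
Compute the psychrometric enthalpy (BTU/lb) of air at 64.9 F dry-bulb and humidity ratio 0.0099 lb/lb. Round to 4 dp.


h = 0.24*64.9 + 0.0099*(1061+0.444*64.9) = 26.3652 BTU/lb

26.3652 BTU/lb


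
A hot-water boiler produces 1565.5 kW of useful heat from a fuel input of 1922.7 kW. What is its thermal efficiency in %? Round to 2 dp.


eta = (1565.5/1922.7)*100 = 81.42 %

81.42 %


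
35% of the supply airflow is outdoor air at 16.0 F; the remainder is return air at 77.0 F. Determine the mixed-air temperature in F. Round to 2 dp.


T_mix = 0.35*16.0 + 0.65*77.0 = 55.65 F

55.65 F


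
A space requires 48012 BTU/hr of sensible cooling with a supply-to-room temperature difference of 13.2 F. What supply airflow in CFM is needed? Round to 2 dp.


CFM = 48012 / (1.08 * 13.2) = 3367.85

3367.85 CFM


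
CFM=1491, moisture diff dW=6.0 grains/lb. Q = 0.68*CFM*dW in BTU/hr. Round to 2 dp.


Q = 0.68 * 1491 * 6.0 = 6083.28 BTU/hr

6083.28 BTU/hr


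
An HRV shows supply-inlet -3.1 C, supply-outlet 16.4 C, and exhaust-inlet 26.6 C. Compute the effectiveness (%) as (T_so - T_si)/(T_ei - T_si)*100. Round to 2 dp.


eff = (16.4-(-3.1))/(26.6-(-3.1))*100 = 65.66 %

65.66 %


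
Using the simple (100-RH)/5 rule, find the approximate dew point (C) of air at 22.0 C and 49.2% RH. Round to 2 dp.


Td = 22.0 - (100-49.2)/5 = 11.84 C

11.84 C


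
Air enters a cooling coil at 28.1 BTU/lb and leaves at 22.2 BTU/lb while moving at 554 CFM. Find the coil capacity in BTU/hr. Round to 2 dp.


Q = 4.5 * 554 * (28.1 - 22.2) = 14708.70 BTU/hr

14708.70 BTU/hr


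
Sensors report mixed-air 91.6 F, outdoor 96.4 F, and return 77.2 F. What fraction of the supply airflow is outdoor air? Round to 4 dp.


frac = (91.6 - 77.2) / (96.4 - 77.2) = 0.7500

0.7500


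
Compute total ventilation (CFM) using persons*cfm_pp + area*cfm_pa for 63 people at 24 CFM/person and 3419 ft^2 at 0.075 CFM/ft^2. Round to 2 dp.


Total = 63*24 + 3419*0.075 = 1768.43 CFM

1768.43 CFM


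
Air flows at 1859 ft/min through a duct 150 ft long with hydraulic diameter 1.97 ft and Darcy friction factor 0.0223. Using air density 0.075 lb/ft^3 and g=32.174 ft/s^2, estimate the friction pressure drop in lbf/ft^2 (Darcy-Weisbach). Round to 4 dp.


v_fps = 1859/60 = 30.9833 ft/s
dp = 0.0223*(150/1.97)*0.075*30.9833^2/(2*32.174) = 1.8998 lbf/ft^2

1.8998 lbf/ft^2


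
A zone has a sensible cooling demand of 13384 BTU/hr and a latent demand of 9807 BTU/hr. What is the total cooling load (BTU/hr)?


Qt = 13384 + 9807 = 23191 BTU/hr

23191 BTU/hr


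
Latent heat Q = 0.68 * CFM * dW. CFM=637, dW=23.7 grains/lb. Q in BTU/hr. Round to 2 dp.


Q = 0.68 * 637 * 23.7 = 10265.89 BTU/hr

10265.89 BTU/hr


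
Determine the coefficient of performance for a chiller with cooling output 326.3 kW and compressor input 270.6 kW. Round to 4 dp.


COP = 326.3 / 270.6 = 1.2058

1.2058


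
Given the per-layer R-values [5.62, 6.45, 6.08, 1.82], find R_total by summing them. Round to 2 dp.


R_total = 5.62 + 6.45 + 6.08 + 1.82 = 19.97

19.97


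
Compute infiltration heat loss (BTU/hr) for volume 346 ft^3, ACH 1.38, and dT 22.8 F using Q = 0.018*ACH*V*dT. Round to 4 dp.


Q = 0.018 * 1.38 * 346 * 22.8 = 195.9578 BTU/hr

195.9578 BTU/hr


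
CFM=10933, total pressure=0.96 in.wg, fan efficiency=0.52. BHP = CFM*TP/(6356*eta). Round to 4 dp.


BHP = 10933 * 0.96 / (6356 * 0.52) = 3.1756 hp

3.1756 hp


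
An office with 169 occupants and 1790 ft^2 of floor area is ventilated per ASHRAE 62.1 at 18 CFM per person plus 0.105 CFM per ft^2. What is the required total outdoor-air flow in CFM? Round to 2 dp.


Total = 169*18 + 1790*0.105 = 3229.95 CFM

3229.95 CFM


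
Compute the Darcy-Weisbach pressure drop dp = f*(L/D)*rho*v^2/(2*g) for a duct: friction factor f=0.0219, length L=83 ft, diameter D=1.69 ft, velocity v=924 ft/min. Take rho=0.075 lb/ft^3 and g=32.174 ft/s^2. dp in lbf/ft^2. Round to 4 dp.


v_fps = 924/60 = 15.4 ft/s
dp = 0.0219*(83/1.69)*0.075*15.4^2/(2*32.174) = 0.2973 lbf/ft^2

0.2973 lbf/ft^2


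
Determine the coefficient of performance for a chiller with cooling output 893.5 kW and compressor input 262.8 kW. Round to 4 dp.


COP = 893.5 / 262.8 = 3.3999

3.3999


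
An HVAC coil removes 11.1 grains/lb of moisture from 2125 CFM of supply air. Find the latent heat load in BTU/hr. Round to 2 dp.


Q = 0.68 * 2125 * 11.1 = 16039.50 BTU/hr

16039.50 BTU/hr


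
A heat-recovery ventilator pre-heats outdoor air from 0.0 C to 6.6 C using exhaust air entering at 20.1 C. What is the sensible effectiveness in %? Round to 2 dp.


eff = (6.6-0.0)/(20.1-0.0)*100 = 32.84 %

32.84 %


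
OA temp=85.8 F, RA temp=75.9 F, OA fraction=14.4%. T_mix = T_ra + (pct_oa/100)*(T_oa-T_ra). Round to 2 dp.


T_mix = 75.9 + (14.4/100)*(85.8-75.9) = 77.33 F

77.33 F


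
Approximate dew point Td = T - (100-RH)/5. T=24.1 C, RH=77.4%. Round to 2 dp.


Td = 24.1 - (100-77.4)/5 = 19.58 C

19.58 C


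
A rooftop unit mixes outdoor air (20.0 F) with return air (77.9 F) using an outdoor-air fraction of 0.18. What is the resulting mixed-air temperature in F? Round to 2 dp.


T_mix = 0.18*20.0 + 0.82*77.9 = 67.48 F

67.48 F


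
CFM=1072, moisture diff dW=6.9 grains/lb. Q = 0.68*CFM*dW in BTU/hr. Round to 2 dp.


Q = 0.68 * 1072 * 6.9 = 5029.82 BTU/hr

5029.82 BTU/hr


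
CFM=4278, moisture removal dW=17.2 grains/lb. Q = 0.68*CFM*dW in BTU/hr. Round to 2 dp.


Q = 0.68 * 4278 * 17.2 = 50035.49 BTU/hr

50035.49 BTU/hr


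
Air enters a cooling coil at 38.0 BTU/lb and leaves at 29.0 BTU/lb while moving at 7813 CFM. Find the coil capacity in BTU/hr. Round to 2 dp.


Q = 4.5 * 7813 * (38.0 - 29.0) = 316426.50 BTU/hr

316426.50 BTU/hr


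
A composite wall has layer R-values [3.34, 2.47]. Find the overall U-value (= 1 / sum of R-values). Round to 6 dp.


R_total = 3.34 + 2.47 = 5.81
U = 1/5.81 = 0.172117

0.172117


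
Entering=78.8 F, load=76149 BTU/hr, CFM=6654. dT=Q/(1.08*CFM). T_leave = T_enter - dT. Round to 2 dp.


dT = 76149/(1.08*6654) = 10.5964
T_leave = 78.8 - 10.5964 = 68.20 F

68.20 F


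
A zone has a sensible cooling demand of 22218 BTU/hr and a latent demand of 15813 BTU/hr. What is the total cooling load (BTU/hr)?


Qt = 22218 + 15813 = 38031 BTU/hr

38031 BTU/hr


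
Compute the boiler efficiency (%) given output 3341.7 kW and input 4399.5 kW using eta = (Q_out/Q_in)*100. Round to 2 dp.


eta = (3341.7/4399.5)*100 = 75.96 %

75.96 %


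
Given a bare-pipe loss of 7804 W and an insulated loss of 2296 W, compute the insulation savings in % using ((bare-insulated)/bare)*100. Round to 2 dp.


Savings = ((7804-2296)/7804)*100 = 70.58 %

70.58 %


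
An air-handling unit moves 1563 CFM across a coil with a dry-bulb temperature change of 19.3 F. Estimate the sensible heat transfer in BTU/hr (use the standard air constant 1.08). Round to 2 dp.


Q = 1.08 * 1563 * 19.3 = 32579.17 BTU/hr

32579.17 BTU/hr


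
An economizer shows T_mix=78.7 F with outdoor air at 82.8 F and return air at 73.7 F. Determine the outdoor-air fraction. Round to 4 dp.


frac = (78.7 - 73.7) / (82.8 - 73.7) = 0.5495

0.5495


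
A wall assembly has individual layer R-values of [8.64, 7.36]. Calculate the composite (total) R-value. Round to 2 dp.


R_total = 8.64 + 7.36 = 16.00

16.00


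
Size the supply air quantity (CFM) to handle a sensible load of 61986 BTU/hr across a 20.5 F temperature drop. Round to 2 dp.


CFM = 61986 / (1.08 * 20.5) = 2799.73

2799.73 CFM


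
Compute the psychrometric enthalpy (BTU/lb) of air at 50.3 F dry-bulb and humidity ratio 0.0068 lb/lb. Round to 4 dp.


h = 0.24*50.3 + 0.0068*(1061+0.444*50.3) = 19.4387 BTU/lb

19.4387 BTU/lb


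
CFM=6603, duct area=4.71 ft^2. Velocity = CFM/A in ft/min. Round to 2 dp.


V = 6603 / 4.71 = 1401.91 ft/min

1401.91 ft/min


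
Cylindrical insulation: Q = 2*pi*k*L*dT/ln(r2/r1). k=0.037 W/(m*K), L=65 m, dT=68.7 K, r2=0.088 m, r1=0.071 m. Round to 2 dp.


Q = 2*pi*0.037*65*68.7/ln(0.088/0.071) = 4836.23 W

4836.23 W
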